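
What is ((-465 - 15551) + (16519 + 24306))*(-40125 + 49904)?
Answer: 242607211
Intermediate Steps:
((-465 - 15551) + (16519 + 24306))*(-40125 + 49904) = (-16016 + 40825)*9779 = 24809*9779 = 242607211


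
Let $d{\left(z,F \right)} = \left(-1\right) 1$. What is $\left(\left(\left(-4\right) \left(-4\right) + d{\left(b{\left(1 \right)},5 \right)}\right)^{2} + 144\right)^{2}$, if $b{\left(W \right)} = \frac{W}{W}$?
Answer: $136161$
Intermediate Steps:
$b{\left(W \right)} = 1$
$d{\left(z,F \right)} = -1$
$\left(\left(\left(-4\right) \left(-4\right) + d{\left(b{\left(1 \right)},5 \right)}\right)^{2} + 144\right)^{2} = \left(\left(\left(-4\right) \left(-4\right) - 1\right)^{2} + 144\right)^{2} = \left(\left(16 - 1\right)^{2} + 144\right)^{2} = \left(15^{2} + 144\right)^{2} = \left(225 + 144\right)^{2} = 369^{2} = 136161$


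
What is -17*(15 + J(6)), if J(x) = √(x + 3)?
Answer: -306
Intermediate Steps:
J(x) = √(3 + x)
-17*(15 + J(6)) = -17*(15 + √(3 + 6)) = -17*(15 + √9) = -17*(15 + 3) = -17*18 = -306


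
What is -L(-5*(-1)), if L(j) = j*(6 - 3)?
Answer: -15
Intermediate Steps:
L(j) = 3*j (L(j) = j*3 = 3*j)
-L(-5*(-1)) = -3*(-5*(-1)) = -3*5 = -1*15 = -15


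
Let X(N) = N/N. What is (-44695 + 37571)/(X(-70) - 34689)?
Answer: 1781/8672 ≈ 0.20537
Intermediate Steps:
X(N) = 1
(-44695 + 37571)/(X(-70) - 34689) = (-44695 + 37571)/(1 - 34689) = -7124/(-34688) = -7124*(-1/34688) = 1781/8672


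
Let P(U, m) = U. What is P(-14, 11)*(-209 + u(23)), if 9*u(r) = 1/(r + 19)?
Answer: 79001/27 ≈ 2926.0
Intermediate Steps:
u(r) = 1/(9*(19 + r)) (u(r) = 1/(9*(r + 19)) = 1/(9*(19 + r)))
P(-14, 11)*(-209 + u(23)) = -14*(-209 + 1/(9*(19 + 23))) = -14*(-209 + (1/9)/42) = -14*(-209 + (1/9)*(1/42)) = -14*(-209 + 1/378) = -14*(-79001/378) = 79001/27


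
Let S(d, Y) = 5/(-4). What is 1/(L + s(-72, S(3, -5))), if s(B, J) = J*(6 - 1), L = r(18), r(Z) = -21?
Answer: -4/109 ≈ -0.036697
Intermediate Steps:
S(d, Y) = -5/4 (S(d, Y) = 5*(-¼) = -5/4)
L = -21
s(B, J) = 5*J (s(B, J) = J*5 = 5*J)
1/(L + s(-72, S(3, -5))) = 1/(-21 + 5*(-5/4)) = 1/(-21 - 25/4) = 1/(-109/4) = -4/109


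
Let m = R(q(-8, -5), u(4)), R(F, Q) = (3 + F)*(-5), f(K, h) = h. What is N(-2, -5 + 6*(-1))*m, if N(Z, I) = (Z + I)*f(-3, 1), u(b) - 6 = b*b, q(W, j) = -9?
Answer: -390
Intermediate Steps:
u(b) = 6 + b² (u(b) = 6 + b*b = 6 + b²)
N(Z, I) = I + Z (N(Z, I) = (Z + I)*1 = (I + Z)*1 = I + Z)
R(F, Q) = -15 - 5*F
m = 30 (m = -15 - 5*(-9) = -15 + 45 = 30)
N(-2, -5 + 6*(-1))*m = ((-5 + 6*(-1)) - 2)*30 = ((-5 - 6) - 2)*30 = (-11 - 2)*30 = -13*30 = -390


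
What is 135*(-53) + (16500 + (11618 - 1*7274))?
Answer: 13689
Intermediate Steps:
135*(-53) + (16500 + (11618 - 1*7274)) = -7155 + (16500 + (11618 - 7274)) = -7155 + (16500 + 4344) = -7155 + 20844 = 13689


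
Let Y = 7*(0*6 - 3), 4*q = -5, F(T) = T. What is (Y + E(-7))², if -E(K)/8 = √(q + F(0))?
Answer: 361 + 168*I*√5 ≈ 361.0 + 375.66*I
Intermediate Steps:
q = -5/4 (q = (¼)*(-5) = -5/4 ≈ -1.2500)
E(K) = -4*I*√5 (E(K) = -8*√(-5/4 + 0) = -4*I*√5)
Y = -21 (Y = 7*(0 - 3) = 7*(-3) = -21)
(Y + E(-7))² = (-21 - 4*I*√5)²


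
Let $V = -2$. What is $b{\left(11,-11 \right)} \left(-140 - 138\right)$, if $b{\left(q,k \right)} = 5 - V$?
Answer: $-1946$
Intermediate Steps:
$b{\left(q,k \right)} = 7$ ($b{\left(q,k \right)} = 5 - -2 = 5 + 2 = 7$)
$b{\left(11,-11 \right)} \left(-140 - 138\right) = 7 \left(-140 - 138\right) = 7 \left(-278\right) = -1946$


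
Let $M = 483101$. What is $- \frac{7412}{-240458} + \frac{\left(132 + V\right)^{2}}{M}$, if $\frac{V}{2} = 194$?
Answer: $\frac{34300293906}{58082750129} \approx 0.59054$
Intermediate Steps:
$V = 388$ ($V = 2 \cdot 194 = 388$)
$- \frac{7412}{-240458} + \frac{\left(132 + V\right)^{2}}{M} = - \frac{7412}{-240458} + \frac{\left(132 + 388\right)^{2}}{483101} = \left(-7412\right) \left(- \frac{1}{240458}\right) + 520^{2} \cdot \frac{1}{483101} = \frac{3706}{120229} + 270400 \cdot \frac{1}{483101} = \frac{3706}{120229} + \frac{270400}{483101} = \frac{34300293906}{58082750129}$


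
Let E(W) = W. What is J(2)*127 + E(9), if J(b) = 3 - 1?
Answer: 263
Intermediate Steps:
J(b) = 2
J(2)*127 + E(9) = 2*127 + 9 = 254 + 9 = 263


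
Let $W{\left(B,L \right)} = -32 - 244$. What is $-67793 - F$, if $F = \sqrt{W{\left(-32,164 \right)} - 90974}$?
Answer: $-67793 - 25 i \sqrt{146} \approx -67793.0 - 302.08 i$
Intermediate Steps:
$W{\left(B,L \right)} = -276$ ($W{\left(B,L \right)} = -32 - 244 = -276$)
$F = 25 i \sqrt{146}$ ($F = \sqrt{-276 - 90974} = \sqrt{-91250} = 25 i \sqrt{146} \approx 302.08 i$)
$-67793 - F = -67793 - 25 i \sqrt{146}$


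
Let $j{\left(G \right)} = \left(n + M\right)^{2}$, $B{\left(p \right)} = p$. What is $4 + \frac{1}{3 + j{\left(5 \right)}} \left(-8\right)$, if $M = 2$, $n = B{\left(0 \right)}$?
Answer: $\frac{20}{7} \approx 2.8571$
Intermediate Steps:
$n = 0$
$j{\left(G \right)} = 4$ ($j{\left(G \right)} = \left(0 + 2\right)^{2} = 2^{2} = 4$)
$4 + \frac{1}{3 + j{\left(5 \right)}} \left(-8\right) = 4 + \frac{1}{3 + 4} \left(-8\right) = 4 + \frac{1}{7} \left(-8\right) = 4 - \frac{8}{7} = \frac{20}{7}$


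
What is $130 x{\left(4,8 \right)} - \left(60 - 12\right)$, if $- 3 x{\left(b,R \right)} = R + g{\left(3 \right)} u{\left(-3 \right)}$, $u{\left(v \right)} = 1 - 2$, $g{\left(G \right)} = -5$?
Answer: $- \frac{1834}{3} \approx -611.33$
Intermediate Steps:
$u{\left(v \right)} = -1$ ($u{\left(v \right)} = 1 - 2 = -1$)
$x{\left(b,R \right)} = - \frac{5}{3} - \frac{R}{3}$ ($x{\left(b,R \right)} = - \frac{R - -5}{3} = - \frac{R + 5}{3} = - \frac{5 + R}{3} = - \frac{5}{3} - \frac{R}{3}$)
$130 x{\left(4,8 \right)} - \left(60 - 12\right) = 130 \left(- \frac{5}{3} - \frac{8}{3}\right) - \left(60 - 12\right) = 130 \left(- \frac{5}{3} - \frac{8}{3}\right) - 48 = 130 \left(- \frac{13}{3}\right) - 48 = - \frac{1690}{3} + \left(-59 + 11\right) = - \frac{1690}{3} - 48 = - \frac{1834}{3}$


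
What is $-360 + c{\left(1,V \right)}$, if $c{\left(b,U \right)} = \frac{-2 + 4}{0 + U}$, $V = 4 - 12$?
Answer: $- \frac{1441}{4} \approx -360.25$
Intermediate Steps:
$V = -8$ ($V = 4 - 12 = -8$)
$c{\left(b,U \right)} = \frac{2}{U}$
$-360 + c{\left(1,V \right)} = -360 + \frac{2}{-8} = -360 + 2 \left(- \frac{1}{8}\right) = -360 - \frac{1}{4} = - \frac{1441}{4}$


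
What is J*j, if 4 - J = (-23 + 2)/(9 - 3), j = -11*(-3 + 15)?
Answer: -990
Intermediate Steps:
j = -132 (j = -11*12 = -132)
J = 15/2 (J = 4 - (-23 + 2)/(9 - 3) = 4 - (-21)/6 = 4 - 1*(-7/2) = 4 + 7/2 = 15/2 ≈ 7.5000)
J*j = (15/2)*(-132) = -990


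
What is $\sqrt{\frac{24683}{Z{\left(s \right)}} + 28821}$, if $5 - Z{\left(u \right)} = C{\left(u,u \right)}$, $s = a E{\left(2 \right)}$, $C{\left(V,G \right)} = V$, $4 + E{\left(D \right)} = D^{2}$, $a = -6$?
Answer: $\frac{2 \sqrt{210985}}{5} \approx 183.73$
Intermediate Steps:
$E{\left(D \right)} = -4 + D^{2}$
$s = 0$ ($s = - 6 \left(-4 + 2^{2}\right) = - 6 \left(-4 + 4\right) = \left(-6\right) 0 = 0$)
$Z{\left(u \right)} = 5 - u$
$\sqrt{\frac{24683}{Z{\left(s \right)}} + 28821} = \sqrt{\frac{24683}{5 - 0} + 28821} = \sqrt{\frac{24683}{5 + 0} + 28821} = \sqrt{\frac{24683}{5} + 28821} = \sqrt{\frac{168788}{5}} = \frac{2 \sqrt{210985}}{5}$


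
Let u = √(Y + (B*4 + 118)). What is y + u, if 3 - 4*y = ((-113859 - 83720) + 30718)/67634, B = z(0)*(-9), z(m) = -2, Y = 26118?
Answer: 369763/270536 + 2*√6577 ≈ 163.56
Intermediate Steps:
B = 18 (B = -2*(-9) = 18)
y = 369763/270536 (y = ¾ - ((-113859 - 83720) + 30718)/(4*67634) = ¾ - (-197579 + 30718)/(4*67634) = ¾ - (-166861)/(4*67634) = ¾ - ¼*(-166861/67634) = ¾ + 166861/270536 = 369763/270536 ≈ 1.3668)
u = 2*√6577 (u = √(26118 + (18*4 + 118)) = √(26118 + (72 + 118)) = √(26118 + 190) = √26308 = 2*√6577 ≈ 162.20)
y + u = 369763/270536 + 2*√6577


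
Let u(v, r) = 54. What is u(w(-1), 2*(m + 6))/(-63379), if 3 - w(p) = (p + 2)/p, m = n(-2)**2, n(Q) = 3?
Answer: -54/63379 ≈ -0.00085202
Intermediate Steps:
m = 9 (m = 3**2 = 9)
w(p) = 3 - (2 + p)/p (w(p) = 3 - (p + 2)/p = 3 - (2 + p)/p)
u(w(-1), 2*(m + 6))/(-63379) = 54/(-63379) = 54*(-1/63379) = -54/63379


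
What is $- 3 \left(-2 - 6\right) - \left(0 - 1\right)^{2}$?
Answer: $23$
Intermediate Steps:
$- 3 \left(-2 - 6\right) - \left(0 - 1\right)^{2} = \left(-3\right) \left(-8\right) - \left(-1\right)^{2} = 24 - 1 = 23$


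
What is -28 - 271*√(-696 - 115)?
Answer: -28 - 271*I*√811 ≈ -28.0 - 7717.6*I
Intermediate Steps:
-28 - 271*√(-696 - 115) = -28 - 271*I*√811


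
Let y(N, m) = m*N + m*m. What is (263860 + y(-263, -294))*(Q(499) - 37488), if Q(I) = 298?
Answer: -15903113420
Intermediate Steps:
y(N, m) = m**2 + N*m (y(N, m) = N*m + m**2 = m**2 + N*m)
(263860 + y(-263, -294))*(Q(499) - 37488) = (263860 - 294*(-263 - 294))*(298 - 37488) = (263860 - 294*(-557))*(-37190) = (263860 + 163758)*(-37190) = 427618*(-37190) = -15903113420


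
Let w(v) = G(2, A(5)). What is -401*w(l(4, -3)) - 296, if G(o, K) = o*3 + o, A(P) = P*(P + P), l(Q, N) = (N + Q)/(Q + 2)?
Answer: -3504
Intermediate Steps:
l(Q, N) = (N + Q)/(2 + Q)
A(P) = 2*P² (A(P) = P*(2*P) = 2*P²)
G(o, K) = 4*o (G(o, K) = 3*o + o = 4*o)
w(v) = 8 (w(v) = 4*2 = 8)
-401*w(l(4, -3)) - 296 = -401*8 - 296 = -3208 - 296 = -3504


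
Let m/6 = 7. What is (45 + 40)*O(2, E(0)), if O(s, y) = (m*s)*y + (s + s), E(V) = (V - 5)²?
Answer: 178840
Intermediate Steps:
m = 42 (m = 6*7 = 42)
E(V) = (-5 + V)²
O(s, y) = 2*s + 42*s*y (O(s, y) = (42*s)*y + (s + s) = 42*s*y + 2*s = 2*s + 42*s*y)
(45 + 40)*O(2, E(0)) = (45 + 40)*(2*2*(1 + 21*(-5 + 0)²)) = 85*(2*2*(1 + 21*(-5)²)) = 85*(2*2*(1 + 21*25)) = 85*(2*2*(1 + 525)) = 85*(2*2*526) = 85*2104 = 178840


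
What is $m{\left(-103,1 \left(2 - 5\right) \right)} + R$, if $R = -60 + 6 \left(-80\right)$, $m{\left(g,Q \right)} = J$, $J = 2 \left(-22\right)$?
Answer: $-584$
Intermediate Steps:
$J = -44$
$m{\left(g,Q \right)} = -44$
$R = -540$ ($R = -60 - 480 = -540$)
$m{\left(-103,1 \left(2 - 5\right) \right)} + R = -44 - 540 = -584$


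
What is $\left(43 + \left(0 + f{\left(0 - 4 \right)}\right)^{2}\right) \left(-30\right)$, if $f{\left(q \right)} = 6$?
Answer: $-2370$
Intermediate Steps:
$\left(43 + \left(0 + f{\left(0 - 4 \right)}\right)^{2}\right) \left(-30\right) = \left(43 + \left(0 + 6\right)^{2}\right) \left(-30\right) = \left(43 + 6^{2}\right) \left(-30\right) = \left(43 + 36\right) \left(-30\right) = 79 \left(-30\right) = -2370$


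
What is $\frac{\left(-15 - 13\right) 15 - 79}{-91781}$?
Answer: $\frac{499}{91781} \approx 0.0054369$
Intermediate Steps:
$\frac{\left(-15 - 13\right) 15 - 79}{-91781} = \left(\left(-15 - 13\right) 15 - 79\right) \left(- \frac{1}{91781}\right) = \left(\left(-28\right) 15 - 79\right) \left(- \frac{1}{91781}\right) = \left(-420 - 79\right) \left(- \frac{1}{91781}\right) = \left(-499\right) \left(- \frac{1}{91781}\right) = \frac{499}{91781}$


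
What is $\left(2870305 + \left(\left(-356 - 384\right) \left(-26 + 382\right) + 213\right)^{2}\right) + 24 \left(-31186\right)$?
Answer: $69290575370$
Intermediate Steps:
$\left(2870305 + \left(\left(-356 - 384\right) \left(-26 + 382\right) + 213\right)^{2}\right) + 24 \left(-31186\right) = \left(2870305 + \left(\left(-740\right) 356 + 213\right)^{2}\right) - 748464 = \left(2870305 + \left(-263440 + 213\right)^{2}\right) - 748464 = \left(2870305 + \left(-263227\right)^{2}\right) - 748464 = \left(2870305 + 69288453529\right) - 748464 = 69291323834 - 748464 = 69290575370$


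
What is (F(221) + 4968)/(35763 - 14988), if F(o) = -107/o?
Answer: 1097821/4591275 ≈ 0.23911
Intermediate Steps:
(F(221) + 4968)/(35763 - 14988) = (-107/221 + 4968)/(35763 - 14988) = (-107*1/221 + 4968)/20775 = (-107/221 + 4968)*(1/20775) = (1097821/221)*(1/20775) = 1097821/4591275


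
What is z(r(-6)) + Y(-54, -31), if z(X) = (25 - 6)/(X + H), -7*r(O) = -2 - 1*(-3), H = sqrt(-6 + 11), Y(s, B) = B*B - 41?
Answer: 224613/244 + 931*sqrt(5)/244 ≈ 929.08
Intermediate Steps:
Y(s, B) = -41 + B**2 (Y(s, B) = B**2 - 41 = -41 + B**2)
H = sqrt(5) ≈ 2.2361
r(O) = -1/7 (r(O) = -(-2 - 1*(-3))/7 = -(-2 + 3)/7 = -1/7*1 = -1/7)
z(X) = 19/(X + sqrt(5)) (z(X) = (25 - 6)/(X + sqrt(5)) = 19/(X + sqrt(5)))
z(r(-6)) + Y(-54, -31) = 19/(-1/7 + sqrt(5)) + (-41 + (-31)**2) = 19/(-1/7 + sqrt(5)) + (-41 + 961) = 19/(-1/7 + sqrt(5)) + 920 = 920 + 19/(-1/7 + sqrt(5))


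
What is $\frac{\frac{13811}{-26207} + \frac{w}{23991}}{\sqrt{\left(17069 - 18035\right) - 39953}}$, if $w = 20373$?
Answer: $- \frac{67525170 i \sqrt{40919}}{8575696771301} \approx - 0.0015928 i$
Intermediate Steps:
$\frac{\frac{13811}{-26207} + \frac{w}{23991}}{\sqrt{\left(17069 - 18035\right) - 39953}} = \frac{\frac{13811}{-26207} + \frac{20373}{23991}}{\sqrt{\left(17069 - 18035\right) - 39953}} = \frac{13811 \left(- \frac{1}{26207}\right) + 20373 \cdot \frac{1}{23991}}{\sqrt{-966 - 39953}} = \frac{- \frac{13811}{26207} + \frac{6791}{7997}}{\sqrt{-40919}} = \frac{67525170}{209577379 i \sqrt{40919}} = \frac{67525170 \left(- \frac{i \sqrt{40919}}{40919}\right)}{209577379} = - \frac{67525170 i \sqrt{40919}}{8575696771301}$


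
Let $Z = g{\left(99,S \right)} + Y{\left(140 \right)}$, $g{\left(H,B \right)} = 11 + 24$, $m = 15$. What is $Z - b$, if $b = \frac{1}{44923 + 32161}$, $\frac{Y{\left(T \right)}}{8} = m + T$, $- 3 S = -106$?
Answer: $\frac{98282099}{77084} \approx 1275.0$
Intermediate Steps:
$S = \frac{106}{3}$ ($S = \left(- \frac{1}{3}\right) \left(-106\right) = \frac{106}{3} \approx 35.333$)
$Y{\left(T \right)} = 120 + 8 T$ ($Y{\left(T \right)} = 8 \left(15 + T\right) = 120 + 8 T$)
$g{\left(H,B \right)} = 35$
$b = \frac{1}{77084} \approx 1.2973 \cdot 10^{-5}$
$Z = 1275$ ($Z = 35 + \left(120 + 8 \cdot 140\right) = 35 + \left(120 + 1120\right) = 35 + 1240 = 1275$)
$Z - b = 1275 - \frac{1}{77084} = \frac{98282099}{77084}$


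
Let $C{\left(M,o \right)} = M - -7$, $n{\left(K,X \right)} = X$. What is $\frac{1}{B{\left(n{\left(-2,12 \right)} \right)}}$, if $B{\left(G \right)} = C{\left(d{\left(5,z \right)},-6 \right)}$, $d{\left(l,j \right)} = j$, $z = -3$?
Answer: $\frac{1}{4} \approx 0.25$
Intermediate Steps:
$C{\left(M,o \right)} = 7 + M$ ($C{\left(M,o \right)} = M + 7 = 7 + M$)
$B{\left(G \right)} = 4$ ($B{\left(G \right)} = 7 - 3 = 4$)
$\frac{1}{B{\left(n{\left(-2,12 \right)} \right)}} = \frac{1}{4}$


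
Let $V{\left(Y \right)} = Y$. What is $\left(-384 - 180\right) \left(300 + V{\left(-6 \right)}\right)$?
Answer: $-165816$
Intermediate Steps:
$\left(-384 - 180\right) \left(300 + V{\left(-6 \right)}\right) = \left(-384 - 180\right) \left(300 - 6\right) = \left(-564\right) 294 = -165816$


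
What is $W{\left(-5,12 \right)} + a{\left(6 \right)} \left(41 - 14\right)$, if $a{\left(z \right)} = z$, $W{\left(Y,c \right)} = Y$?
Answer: $157$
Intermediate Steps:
$W{\left(-5,12 \right)} + a{\left(6 \right)} \left(41 - 14\right) = -5 + 6 \left(41 - 14\right) = -5 + 6 \cdot 27 = -5 + 162 = 157$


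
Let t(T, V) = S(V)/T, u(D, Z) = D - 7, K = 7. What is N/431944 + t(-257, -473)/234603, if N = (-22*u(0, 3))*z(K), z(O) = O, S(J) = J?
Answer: 32600066125/13021593532812 ≈ 0.0025035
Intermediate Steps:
u(D, Z) = -7 + D
t(T, V) = V/T
N = 1078 (N = -22*(-7 + 0)*7 = -22*(-7)*7 = 154*7 = 1078)
N/431944 + t(-257, -473)/234603 = 1078/431944 - 473/(-257)/234603 = 1078*(1/431944) - 473*(-1/257)*(1/234603) = 539/215972 + (473/257)*(1/234603) = 539/215972 + 473/60292971 = 32600066125/13021593532812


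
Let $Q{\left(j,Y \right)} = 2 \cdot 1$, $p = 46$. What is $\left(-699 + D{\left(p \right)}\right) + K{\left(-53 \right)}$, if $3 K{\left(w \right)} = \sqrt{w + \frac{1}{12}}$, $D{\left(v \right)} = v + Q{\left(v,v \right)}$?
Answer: $-651 + \frac{i \sqrt{1905}}{18} \approx -651.0 + 2.4248 i$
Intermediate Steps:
$Q{\left(j,Y \right)} = 2$
$D{\left(v \right)} = 2 + v$ ($D{\left(v \right)} = v + 2 = 2 + v$)
$K{\left(w \right)} = \frac{\sqrt{\frac{1}{12} + w}}{3}$ ($K{\left(w \right)} = \frac{\sqrt{w + \frac{1}{12}}}{3} = \frac{\sqrt{\frac{1}{12} + w}}{3}$)
$\left(-699 + D{\left(p \right)}\right) + K{\left(-53 \right)} = \left(-699 + \left(2 + 46\right)\right) + \frac{\sqrt{3 + 36 \left(-53\right)}}{18} = \left(-699 + 48\right) + \frac{\sqrt{3 - 1908}}{18} = -651 + \frac{\sqrt{-1905}}{18} = -651 + \frac{i \sqrt{1905}}{18}$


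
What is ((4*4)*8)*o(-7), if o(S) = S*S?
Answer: 6272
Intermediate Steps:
o(S) = S²
((4*4)*8)*o(-7) = ((4*4)*8)*(-7)² = (16*8)*49 = 128*49 = 6272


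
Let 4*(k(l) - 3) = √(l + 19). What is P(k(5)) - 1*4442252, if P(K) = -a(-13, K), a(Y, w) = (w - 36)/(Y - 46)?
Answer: -262092901/59 + √6/118 ≈ -4.4423e+6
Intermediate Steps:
k(l) = 3 + √(19 + l)/4 (k(l) = 3 + √(l + 19)/4 = 3 + √(19 + l)/4)
a(Y, w) = (-36 + w)/(-46 + Y)
P(K) = -36/59 + K/59 (P(K) = -(-36 + K)/(-46 - 13) = -(-36 + K)/(-59) = -(-1)*(-36 + K)/59 = -(36/59 - K/59) = -36/59 + K/59)
P(k(5)) - 1*4442252 = (-36/59 + (3 + √(19 + 5)/4)/59) - 1*4442252 = (-36/59 + (3 + √24/4)/59) - 4442252 = (-36/59 + (3 + (2*√6)/4)/59) - 4442252 = (-36/59 + (3 + √6/2)/59) - 4442252 = (-36/59 + (3/59 + √6/118)) - 4442252 = (-33/59 + √6/118) - 4442252 = -262092901/59 + √6/118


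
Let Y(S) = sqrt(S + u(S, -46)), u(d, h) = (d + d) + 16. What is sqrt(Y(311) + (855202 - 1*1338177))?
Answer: sqrt(-482975 + sqrt(949)) ≈ 694.94*I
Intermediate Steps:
u(d, h) = 16 + 2*d (u(d, h) = 2*d + 16 = 16 + 2*d)
Y(S) = sqrt(16 + 3*S) (Y(S) = sqrt(S + (16 + 2*S)) = sqrt(16 + 3*S))
sqrt(Y(311) + (855202 - 1*1338177)) = sqrt(sqrt(16 + 3*311) + (855202 - 1*1338177)) = sqrt(sqrt(16 + 933) + (855202 - 1338177)) = sqrt(sqrt(949) - 482975) = sqrt(-482975 + sqrt(949))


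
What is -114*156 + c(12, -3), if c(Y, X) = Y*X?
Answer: -17820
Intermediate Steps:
c(Y, X) = X*Y
-114*156 + c(12, -3) = -114*156 - 3*12 = -17784 - 36 = -17820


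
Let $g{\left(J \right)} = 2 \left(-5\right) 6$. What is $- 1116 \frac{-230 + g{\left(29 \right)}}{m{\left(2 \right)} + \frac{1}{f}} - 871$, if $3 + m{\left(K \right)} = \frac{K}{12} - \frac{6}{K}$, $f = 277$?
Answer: $- \frac{546328799}{9689} \approx -56387.0$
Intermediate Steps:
$m{\left(K \right)} = -3 - \frac{6}{K} + \frac{K}{12}$ ($m{\left(K \right)} = -3 + \left(\frac{K}{12} - \frac{6}{K}\right) = -3 + \left(- \frac{6}{K} + \frac{K}{12}\right) = -3 - \frac{6}{K} + \frac{K}{12}$)
$g{\left(J \right)} = -60$ ($g{\left(J \right)} = \left(-10\right) 6 = -60$)
$- 1116 \frac{-230 + g{\left(29 \right)}}{m{\left(2 \right)} + \frac{1}{f}} - 871 = - 1116 \frac{-230 - 60}{\left(-3 - \frac{6}{2} + \frac{1}{12} \cdot 2\right) + \frac{1}{277}} - 871 = - 1116 \left(- \frac{290}{\left(-3 - 3 + \frac{1}{6}\right) + \frac{1}{277}}\right) - 871 = - 1116 \left(- \frac{290}{- \frac{35}{6} + \frac{1}{277}}\right) - 871 = - 1116 \left(- \frac{290}{- \frac{9689}{1662}}\right) - 871 = - 1116 \left(\left(-290\right) \left(- \frac{1662}{9689}\right)\right) - 871 = \left(-1116\right) \frac{481980}{9689} - 871 = - \frac{537889680}{9689} - 871 = - \frac{546328799}{9689}$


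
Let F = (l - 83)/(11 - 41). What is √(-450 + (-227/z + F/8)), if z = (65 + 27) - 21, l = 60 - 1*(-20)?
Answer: I*√913801595/1420 ≈ 21.288*I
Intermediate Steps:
l = 80 (l = 60 + 20 = 80)
z = 71 (z = 92 - 21 = 71)
F = ⅒ (F = (80 - 83)/(11 - 41) = -3/(-30) = -3*(-1/30) = ⅒ ≈ 0.10000)
√(-450 + (-227/z + F/8)) = √(-450 + (-227/71 + (⅒)/8)) = √(-450 + (-227*1/71 + (⅒)*(⅛))) = √(-450 + (-227/71 + 1/80)) = √(-450 - 18089/5680) = √(-2574089/5680) = I*√913801595/1420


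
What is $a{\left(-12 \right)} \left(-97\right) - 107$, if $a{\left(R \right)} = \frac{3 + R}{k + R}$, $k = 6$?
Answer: $- \frac{505}{2} \approx -252.5$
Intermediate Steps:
$a{\left(R \right)} = \frac{3 + R}{6 + R}$
$a{\left(-12 \right)} \left(-97\right) - 107 = \frac{3 - 12}{6 - 12} \left(-97\right) - 107 = \frac{1}{-6} \left(-9\right) \left(-97\right) - 107 = \left(- \frac{1}{6}\right) \left(-9\right) \left(-97\right) - 107 = \frac{3}{2} \left(-97\right) - 107 = - \frac{291}{2} - 107 = - \frac{505}{2}$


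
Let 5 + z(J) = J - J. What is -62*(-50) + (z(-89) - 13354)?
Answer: -10259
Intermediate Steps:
z(J) = -5 (z(J) = -5 + (J - J) = -5 + 0 = -5)
-62*(-50) + (z(-89) - 13354) = -62*(-50) + (-5 - 13354) = 3100 - 13359 = -10259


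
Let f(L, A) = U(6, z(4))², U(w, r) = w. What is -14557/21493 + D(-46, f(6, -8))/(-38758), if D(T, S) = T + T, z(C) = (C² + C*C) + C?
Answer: -281111425/416512847 ≈ -0.67492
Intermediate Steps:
z(C) = C + 2*C² (z(C) = (C² + C²) + C = 2*C² + C = C + 2*C²)
f(L, A) = 36 (f(L, A) = 6² = 36)
D(T, S) = 2*T
-14557/21493 + D(-46, f(6, -8))/(-38758) = -14557/21493 + (2*(-46))/(-38758) = -14557*1/21493 - 92*(-1/38758) = -14557/21493 + 46/19379 = -281111425/416512847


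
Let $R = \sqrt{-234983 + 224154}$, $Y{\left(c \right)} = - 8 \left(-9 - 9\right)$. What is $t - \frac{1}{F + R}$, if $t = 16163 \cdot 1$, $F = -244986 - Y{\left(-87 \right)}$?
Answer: $\frac{971214106528957}{60088727729} + \frac{7 i \sqrt{221}}{60088727729} \approx 16163.0 + 1.7318 \cdot 10^{-9} i$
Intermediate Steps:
$Y{\left(c \right)} = 144$ ($Y{\left(c \right)} = \left(-8\right) \left(-18\right) = 144$)
$F = -245130$ ($F = -244986 - 144 = -245130$)
$R = 7 i \sqrt{221}$ ($R = \sqrt{-10829} = 7 i \sqrt{221} \approx 104.06 i$)
$t = 16163$
$t - \frac{1}{F + R} = 16163 - \frac{1}{-245130 + 7 i \sqrt{221}}$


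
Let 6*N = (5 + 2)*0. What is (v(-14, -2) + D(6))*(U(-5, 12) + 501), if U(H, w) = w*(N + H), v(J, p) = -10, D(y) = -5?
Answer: -6615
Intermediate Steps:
N = 0 (N = ((5 + 2)*0)/6 = (7*0)/6 = (⅙)*0 = 0)
U(H, w) = H*w (U(H, w) = w*(0 + H) = w*H = H*w)
(v(-14, -2) + D(6))*(U(-5, 12) + 501) = (-10 - 5)*(-5*12 + 501) = -15*(-60 + 501) = -15*441 = -6615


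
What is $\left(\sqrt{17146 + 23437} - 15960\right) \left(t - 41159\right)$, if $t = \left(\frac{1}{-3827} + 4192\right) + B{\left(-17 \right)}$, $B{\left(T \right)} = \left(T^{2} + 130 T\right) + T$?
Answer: $\frac{2376275398560}{3827} - \frac{148889436 \sqrt{40583}}{3827} \approx 6.1309 \cdot 10^{8}$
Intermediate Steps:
$B{\left(T \right)} = T^{2} + 131 T$
$t = \frac{8626057}{3827}$ ($t = \left(\frac{1}{-3827} + 4192\right) - 17 \left(131 - 17\right) = \left(- \frac{1}{3827} + 4192\right) - 1938 = \frac{16042783}{3827} - 1938 = \frac{8626057}{3827} \approx 2254.0$)
$\left(\sqrt{17146 + 23437} - 15960\right) \left(t - 41159\right) = \left(\sqrt{17146 + 23437} - 15960\right) \left(\frac{8626057}{3827} - 41159\right) = \left(\sqrt{40583} - 15960\right) \left(- \frac{148889436}{3827}\right) = \left(-15960 + \sqrt{40583}\right) \left(- \frac{148889436}{3827}\right) = \frac{2376275398560}{3827} - \frac{148889436 \sqrt{40583}}{3827}$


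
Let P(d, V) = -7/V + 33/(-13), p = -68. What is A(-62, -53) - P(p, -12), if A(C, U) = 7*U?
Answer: -57571/156 ≈ -369.04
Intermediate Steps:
P(d, V) = -33/13 - 7/V (P(d, V) = -7/V + 33*(-1/13) = -7/V - 33/13 = -33/13 - 7/V)
A(-62, -53) - P(p, -12) = 7*(-53) - (-33/13 - 7/(-12)) = -371 - (-33/13 - 7*(-1/12)) = -371 - (-33/13 + 7/12) = -371 - 1*(-305/156) = -371 + 305/156 = -57571/156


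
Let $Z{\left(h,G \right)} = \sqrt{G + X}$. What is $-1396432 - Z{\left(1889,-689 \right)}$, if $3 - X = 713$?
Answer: $-1396432 - i \sqrt{1399} \approx -1.3964 \cdot 10^{6} - 37.403 i$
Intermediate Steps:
$X = -710$ ($X = 3 - 713 = -710$)
$Z{\left(h,G \right)} = \sqrt{-710 + G}$ ($Z{\left(h,G \right)} = \sqrt{G - 710} = \sqrt{-710 + G}$)
$-1396432 - Z{\left(1889,-689 \right)} = -1396432 - \sqrt{-710 - 689} = -1396432 - \sqrt{-1399} = -1396432 - i \sqrt{1399}$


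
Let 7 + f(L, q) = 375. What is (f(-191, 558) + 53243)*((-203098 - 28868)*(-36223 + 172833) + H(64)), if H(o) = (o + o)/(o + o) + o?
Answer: -1698872288079145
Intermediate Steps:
f(L, q) = 368 (f(L, q) = -7 + 375 = 368)
H(o) = 1 + o (H(o) = (2*o)/((2*o)) + o = (2*o)*(1/(2*o)) + o = 1 + o)
(f(-191, 558) + 53243)*((-203098 - 28868)*(-36223 + 172833) + H(64)) = (368 + 53243)*((-203098 - 28868)*(-36223 + 172833) + (1 + 64)) = 53611*(-231966*136610 + 65) = 53611*(-31688875260 + 65) = 53611*(-31688875195) = -1698872288079145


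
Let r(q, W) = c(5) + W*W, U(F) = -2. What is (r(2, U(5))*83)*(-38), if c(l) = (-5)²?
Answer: -91466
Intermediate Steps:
c(l) = 25
r(q, W) = 25 + W² (r(q, W) = 25 + W*W = 25 + W²)
(r(2, U(5))*83)*(-38) = ((25 + (-2)²)*83)*(-38) = ((25 + 4)*83)*(-38) = (29*83)*(-38) = 2407*(-38) = -91466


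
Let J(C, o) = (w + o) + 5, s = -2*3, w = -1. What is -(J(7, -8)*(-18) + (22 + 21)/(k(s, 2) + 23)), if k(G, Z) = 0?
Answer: -1699/23 ≈ -73.870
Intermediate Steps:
s = -6
J(C, o) = 4 + o (J(C, o) = (-1 + o) + 5 = 4 + o)
-(J(7, -8)*(-18) + (22 + 21)/(k(s, 2) + 23)) = -((4 - 8)*(-18) + (22 + 21)/(0 + 23)) = -(-4*(-18) + 43/23) = -(72 + 43*(1/23)) = -(72 + 43/23) = -1*1699/23 = -1699/23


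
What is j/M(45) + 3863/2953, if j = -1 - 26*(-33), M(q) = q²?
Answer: 10353296/5979825 ≈ 1.7314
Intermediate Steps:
j = 857 (j = -1 + 858 = 857)
j/M(45) + 3863/2953 = 857/(45²) + 3863/2953 = 857/2025 + 3863*(1/2953) = 857*(1/2025) + 3863/2953 = 857/2025 + 3863/2953 = 10353296/5979825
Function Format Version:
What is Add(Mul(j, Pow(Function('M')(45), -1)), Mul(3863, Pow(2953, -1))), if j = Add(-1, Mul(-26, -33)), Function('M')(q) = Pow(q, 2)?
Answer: Rational(10353296, 5979825) ≈ 1.7314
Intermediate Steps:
j = 857 (j = Add(-1, 858) = 857)
Add(Mul(j, Pow(Function('M')(45), -1)), Mul(3863, Pow(2953, -1))) = Add(Mul(857, Pow(Pow(45, 2), -1)), Mul(3863, Pow(2953, -1))) = Add(Mul(857, Pow(2025, -1)), Mul(3863, Rational(1, 2953))) = Add(Mul(857, Rational(1, 2025)), Rational(3863, 2953)) = Add(Rational(857, 2025), Rational(3863, 2953)) = Rational(10353296, 5979825)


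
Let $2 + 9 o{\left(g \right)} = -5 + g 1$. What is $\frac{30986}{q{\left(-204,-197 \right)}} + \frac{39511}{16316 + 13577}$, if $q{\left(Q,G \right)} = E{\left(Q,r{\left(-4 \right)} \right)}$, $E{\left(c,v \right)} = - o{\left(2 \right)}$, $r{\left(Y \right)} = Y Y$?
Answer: $\frac{8336578037}{149465} \approx 55776.0$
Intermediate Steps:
$o{\left(g \right)} = - \frac{7}{9} + \frac{g}{9}$ ($o{\left(g \right)} = - \frac{2}{9} + \frac{-5 + g 1}{9} = - \frac{2}{9} + \frac{-5 + g}{9} = - \frac{2}{9} + \left(- \frac{5}{9} + \frac{g}{9}\right) = - \frac{7}{9} + \frac{g}{9}$)
$r{\left(Y \right)} = Y^{2}$
$E{\left(c,v \right)} = \frac{5}{9}$ ($E{\left(c,v \right)} = - (- \frac{7}{9} + \frac{1}{9} \cdot 2) = - (- \frac{7}{9} + \frac{2}{9}) = \left(-1\right) \left(- \frac{5}{9}\right) = \frac{5}{9}$)
$q{\left(Q,G \right)} = \frac{5}{9}$
$\frac{30986}{q{\left(-204,-197 \right)}} + \frac{39511}{16316 + 13577} = \frac{30986}{\frac{5}{9}} + \frac{39511}{16316 + 13577} = 30986 \cdot \frac{9}{5} + \frac{39511}{29893} = \frac{278874}{5} + 39511 \cdot \frac{1}{29893} = \frac{278874}{5} + \frac{39511}{29893} = \frac{8336578037}{149465}$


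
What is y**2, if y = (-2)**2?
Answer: 16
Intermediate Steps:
y = 4
y**2 = 4**2 = 16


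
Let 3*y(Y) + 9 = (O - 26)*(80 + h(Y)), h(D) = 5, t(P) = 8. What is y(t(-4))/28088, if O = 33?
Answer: 293/42132 ≈ 0.0069543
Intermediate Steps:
y(Y) = 586/3 (y(Y) = -3 + ((33 - 26)*(80 + 5))/3 = -3 + (7*85)/3 = -3 + (⅓)*595 = -3 + 595/3 = 586/3)
y(t(-4))/28088 = (586/3)/28088 = (586/3)*(1/28088) = 293/42132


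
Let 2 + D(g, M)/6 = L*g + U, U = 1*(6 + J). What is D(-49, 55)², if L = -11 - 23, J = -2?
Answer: 100160064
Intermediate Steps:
U = 4 (U = 1*(6 - 2) = 1*4 = 4)
L = -34
D(g, M) = 12 - 204*g (D(g, M) = -12 + 6*(-34*g + 4) = -12 + 6*(4 - 34*g) = -12 + (24 - 204*g) = 12 - 204*g)
D(-49, 55)² = (12 - 204*(-49))² = (12 + 9996)² = 10008² = 100160064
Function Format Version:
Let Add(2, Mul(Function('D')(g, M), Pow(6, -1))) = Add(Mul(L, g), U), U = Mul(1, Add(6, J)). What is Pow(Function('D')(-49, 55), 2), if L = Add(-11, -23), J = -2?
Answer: 100160064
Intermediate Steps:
U = 4 (U = Mul(1, Add(6, -2)) = Mul(1, 4) = 4)
L = -34
Function('D')(g, M) = Add(12, Mul(-204, g)) (Function('D')(g, M) = Add(-12, Mul(6, Add(Mul(-34, g), 4))) = Add(-12, Mul(6, Add(4, Mul(-34, g)))) = Add(-12, Add(24, Mul(-204, g))) = Add(12, Mul(-204, g)))
Pow(Function('D')(-49, 55), 2) = Pow(Add(12, Mul(-204, -49)), 2) = Pow(Add(12, 9996), 2) = Pow(10008, 2) = 100160064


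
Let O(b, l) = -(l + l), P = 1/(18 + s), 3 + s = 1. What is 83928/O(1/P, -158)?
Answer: 20982/79 ≈ 265.59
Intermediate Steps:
s = -2 (s = -3 + 1 = -2)
P = 1/16 (P = 1/(18 - 2) = 1/16 ≈ 0.062500)
O(b, l) = -2*l
83928/O(1/P, -158) = 83928/((-2*(-158))) = 83928/316 = 83928*(1/316) = 20982/79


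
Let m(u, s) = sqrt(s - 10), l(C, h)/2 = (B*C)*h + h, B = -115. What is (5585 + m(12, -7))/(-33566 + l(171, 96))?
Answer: -5585/3809054 - I*sqrt(17)/3809054 ≈ -0.0014662 - 1.0824e-6*I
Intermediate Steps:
l(C, h) = 2*h - 230*C*h (l(C, h) = 2*((-115*C)*h + h) = 2*(-115*C*h + h) = 2*(h - 115*C*h) = 2*h - 230*C*h)
m(u, s) = sqrt(-10 + s)
(5585 + m(12, -7))/(-33566 + l(171, 96)) = (5585 + sqrt(-10 - 7))/(-33566 + 2*96*(1 - 115*171)) = (5585 + sqrt(-17))/(-33566 + 2*96*(1 - 19665)) = (5585 + I*sqrt(17))/(-33566 + 2*96*(-19664)) = (5585 + I*sqrt(17))/(-33566 - 3775488) = (5585 + I*sqrt(17))/(-3809054) = (5585 + I*sqrt(17))*(-1/3809054) = -5585/3809054 - I*sqrt(17)/3809054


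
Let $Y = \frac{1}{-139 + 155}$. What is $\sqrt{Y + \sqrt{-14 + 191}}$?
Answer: $\frac{\sqrt{1 + 16 \sqrt{177}}}{4} \approx 3.656$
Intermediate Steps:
$Y = \frac{1}{16} \approx 0.0625$
$\sqrt{Y + \sqrt{-14 + 191}} = \sqrt{\frac{1}{16} + \sqrt{-14 + 191}} = \sqrt{\frac{1}{16} + \sqrt{177}}$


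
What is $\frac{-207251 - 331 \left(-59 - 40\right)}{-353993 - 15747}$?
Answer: $\frac{12463}{26410} \approx 0.4719$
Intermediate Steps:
$\frac{-207251 - 331 \left(-59 - 40\right)}{-353993 - 15747} = \frac{-207251 - 331 \left(-59 - 40\right)}{-369740} = \left(-207251 - -32769\right) \left(- \frac{1}{369740}\right) = \left(-207251 + 32769\right) \left(- \frac{1}{369740}\right) = \left(-174482\right) \left(- \frac{1}{369740}\right) = \frac{12463}{26410}$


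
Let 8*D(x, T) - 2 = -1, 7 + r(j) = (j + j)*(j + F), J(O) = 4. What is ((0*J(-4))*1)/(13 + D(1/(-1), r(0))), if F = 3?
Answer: 0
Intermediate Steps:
r(j) = -7 + 2*j*(3 + j) (r(j) = -7 + (j + j)*(j + 3) = -7 + (2*j)*(3 + j) = -7 + 2*j*(3 + j))
D(x, T) = ⅛ (D(x, T) = ¼ + (⅛)*(-1) = ¼ - ⅛ = ⅛)
((0*J(-4))*1)/(13 + D(1/(-1), r(0))) = ((0*4)*1)/(13 + ⅛) = (0*1)/(105/8) = 0*(8/105) = 0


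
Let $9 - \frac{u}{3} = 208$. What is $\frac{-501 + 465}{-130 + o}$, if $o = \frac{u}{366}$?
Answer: $\frac{1464}{5353} \approx 0.27349$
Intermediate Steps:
$u = -597$ ($u = 27 - 624 = -597$)
$o = - \frac{199}{122}$ ($o = - \frac{597}{366} = \left(-597\right) \frac{1}{366} = - \frac{199}{122} \approx -1.6311$)
$\frac{-501 + 465}{-130 + o} = \frac{-501 + 465}{-130 - \frac{199}{122}} = - \frac{36}{- \frac{16059}{122}} = \left(-36\right) \left(- \frac{122}{16059}\right) = \frac{1464}{5353}$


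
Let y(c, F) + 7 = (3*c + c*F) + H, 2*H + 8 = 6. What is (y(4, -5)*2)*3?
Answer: -96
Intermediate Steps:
H = -1 (H = -4 + (1/2)*6 = -4 + 3 = -1)
y(c, F) = -8 + 3*c + F*c (y(c, F) = -7 + ((3*c + c*F) - 1) = -7 + ((3*c + F*c) - 1) = -7 + (-1 + 3*c + F*c) = -8 + 3*c + F*c)
(y(4, -5)*2)*3 = ((-8 + 3*4 - 5*4)*2)*3 = ((-8 + 12 - 20)*2)*3 = -16*2*3 = -32*3 = -96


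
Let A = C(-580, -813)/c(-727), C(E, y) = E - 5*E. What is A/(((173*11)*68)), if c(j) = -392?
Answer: -145/3170398 ≈ -4.5736e-5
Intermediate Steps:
C(E, y) = -4*E
A = -290/49 (A = -4*(-580)/(-392) = 2320*(-1/392) = -290/49 ≈ -5.9184)
A/(((173*11)*68)) = -290/(49*((173*11)*68)) = -290/(49*(1903*68)) = -290/49/129404 = -290/49*1/129404 = -145/3170398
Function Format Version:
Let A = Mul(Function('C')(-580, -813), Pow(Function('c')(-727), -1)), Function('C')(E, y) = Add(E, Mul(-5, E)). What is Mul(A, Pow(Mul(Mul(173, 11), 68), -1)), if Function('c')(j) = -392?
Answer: Rational(-145, 3170398) ≈ -4.5736e-5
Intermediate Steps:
Function('C')(E, y) = Mul(-4, E)
A = Rational(-290, 49) (A = Mul(Mul(-4, -580), Pow(-392, -1)) = Mul(2320, Rational(-1, 392)) = Rational(-290, 49) ≈ -5.9184)
Mul(A, Pow(Mul(Mul(173, 11), 68), -1)) = Mul(Rational(-290, 49), Pow(Mul(Mul(173, 11), 68), -1)) = Mul(Rational(-290, 49), Pow(Mul(1903, 68), -1)) = Mul(Rational(-290, 49), Pow(129404, -1)) = Mul(Rational(-290, 49), Rational(1, 129404)) = Rational(-145, 3170398)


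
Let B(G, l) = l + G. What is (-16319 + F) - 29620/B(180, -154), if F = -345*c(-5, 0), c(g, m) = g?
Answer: -204532/13 ≈ -15733.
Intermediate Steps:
B(G, l) = G + l
F = 1725 (F = -345*(-5) = 1725)
(-16319 + F) - 29620/B(180, -154) = (-16319 + 1725) - 29620/(180 - 154) = -14594 - 29620/26 = -14594 - 29620*1/26 = -14594 - 14810/13 = -204532/13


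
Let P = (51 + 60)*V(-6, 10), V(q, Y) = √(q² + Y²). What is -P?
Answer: -222*√34 ≈ -1294.5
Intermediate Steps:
V(q, Y) = √(Y² + q²)
P = 222*√34 (P = (51 + 60)*√(10² + (-6)²) = 111*√(100 + 36) = 111*√136 = 111*(2*√34) = 222*√34 ≈ 1294.5)
-P = -222*√34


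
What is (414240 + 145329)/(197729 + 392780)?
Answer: 559569/590509 ≈ 0.94760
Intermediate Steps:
(414240 + 145329)/(197729 + 392780) = 559569/590509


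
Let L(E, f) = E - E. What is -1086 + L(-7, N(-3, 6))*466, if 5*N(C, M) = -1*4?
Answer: -1086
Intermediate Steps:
N(C, M) = -4/5 (N(C, M) = (-1*4)/5 = (1/5)*(-4) = -4/5)
L(E, f) = 0
-1086 + L(-7, N(-3, 6))*466 = -1086 + 0*466 = -1086 + 0 = -1086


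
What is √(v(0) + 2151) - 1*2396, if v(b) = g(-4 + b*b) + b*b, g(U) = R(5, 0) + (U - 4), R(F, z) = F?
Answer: -2396 + 2*√537 ≈ -2349.7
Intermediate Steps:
g(U) = 1 + U (g(U) = 5 + (U - 4) = 5 + (-4 + U) = 1 + U)
v(b) = -3 + 2*b² (v(b) = (1 + (-4 + b*b)) + b*b = (1 + (-4 + b²)) + b² = (-3 + b²) + b² = -3 + 2*b²)
√(v(0) + 2151) - 1*2396 = √((-3 + 2*0²) + 2151) - 1*2396 = √((-3 + 2*0) + 2151) - 2396 = √((-3 + 0) + 2151) - 2396 = √(-3 + 2151) - 2396 = √2148 - 2396 = 2*√537 - 2396 = -2396 + 2*√537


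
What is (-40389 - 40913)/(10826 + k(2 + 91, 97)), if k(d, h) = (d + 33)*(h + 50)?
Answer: -40651/14674 ≈ -2.7703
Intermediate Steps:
k(d, h) = (33 + d)*(50 + h)
(-40389 - 40913)/(10826 + k(2 + 91, 97)) = (-40389 - 40913)/(10826 + (1650 + 33*97 + 50*(2 + 91) + (2 + 91)*97)) = -81302/(10826 + (1650 + 3201 + 50*93 + 93*97)) = -81302/(10826 + (1650 + 3201 + 4650 + 9021)) = -81302/(10826 + 18522) = -81302/29348 = -81302*1/29348 = -40651/14674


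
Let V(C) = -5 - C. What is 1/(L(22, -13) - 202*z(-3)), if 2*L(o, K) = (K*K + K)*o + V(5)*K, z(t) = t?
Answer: 1/2387 ≈ 0.00041894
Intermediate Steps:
L(o, K) = -5*K + o*(K + K**2)/2 (L(o, K) = ((K*K + K)*o + (-5 - 1*5)*K)/2 = ((K**2 + K)*o + (-5 - 5)*K)/2 = ((K + K**2)*o - 10*K)/2 = (o*(K + K**2) - 10*K)/2 = (-10*K + o*(K + K**2))/2 = -5*K + o*(K + K**2)/2)
1/(L(22, -13) - 202*z(-3)) = 1/((1/2)*(-13)*(-10 + 22 - 13*22) - 202*(-3)) = 1/((1/2)*(-13)*(-10 + 22 - 286) + 606) = 1/((1/2)*(-13)*(-274) + 606) = 1/(1781 + 606) = 1/2387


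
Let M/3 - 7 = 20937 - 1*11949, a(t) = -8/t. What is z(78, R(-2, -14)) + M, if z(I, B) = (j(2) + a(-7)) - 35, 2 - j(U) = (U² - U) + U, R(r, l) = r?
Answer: 188644/7 ≈ 26949.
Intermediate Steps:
j(U) = 2 - U² (j(U) = 2 - ((U² - U) + U) = 2 - U²)
z(I, B) = -251/7 (z(I, B) = ((2 - 1*2²) - 8/(-7)) - 35 = ((2 - 1*4) - 8*(-⅐)) - 35 = ((2 - 4) + 8/7) - 35 = (-2 + 8/7) - 35 = -6/7 - 35 = -251/7)
M = 26985 (M = 21 + 3*(20937 - 1*11949) = 21 + 3*(20937 - 11949) = 21 + 3*8988 = 21 + 26964 = 26985)
z(78, R(-2, -14)) + M = -251/7 + 26985 = 188644/7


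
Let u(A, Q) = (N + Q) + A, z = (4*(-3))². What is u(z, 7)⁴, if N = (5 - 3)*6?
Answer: 705911761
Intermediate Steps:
z = 144 (z = (-12)² = 144)
N = 12 (N = 2*6 = 12)
u(A, Q) = 12 + A + Q (u(A, Q) = (12 + Q) + A = 12 + A + Q)
u(z, 7)⁴ = (12 + 144 + 7)⁴ = 163⁴ = 705911761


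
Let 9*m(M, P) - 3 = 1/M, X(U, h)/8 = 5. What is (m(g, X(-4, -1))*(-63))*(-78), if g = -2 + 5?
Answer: 1820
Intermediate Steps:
g = 3
X(U, h) = 40 (X(U, h) = 8*5 = 40)
m(M, P) = 1/3 + 1/(9*M)
(m(g, X(-4, -1))*(-63))*(-78) = (((1/9)*(1 + 3*3)/3)*(-63))*(-78) = (((1/9)*(1/3)*(1 + 9))*(-63))*(-78) = (((1/9)*(1/3)*10)*(-63))*(-78) = ((10/27)*(-63))*(-78) = -70/3*(-78) = 1820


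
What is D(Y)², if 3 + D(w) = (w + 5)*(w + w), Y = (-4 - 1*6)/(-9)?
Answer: 734449/6561 ≈ 111.94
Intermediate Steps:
Y = 10/9 (Y = (-4 - 6)*(-⅑) = -10*(-⅑) = 10/9 ≈ 1.1111)
D(w) = -3 + 2*w*(5 + w) (D(w) = -3 + (w + 5)*(w + w) = -3 + (5 + w)*(2*w) = -3 + 2*w*(5 + w))
D(Y)² = (-3 + 2*(10/9)² + 10*(10/9))² = (-3 + 2*(100/81) + 100/9)² = (-3 + 200/81 + 100/9)² = (857/81)² = 734449/6561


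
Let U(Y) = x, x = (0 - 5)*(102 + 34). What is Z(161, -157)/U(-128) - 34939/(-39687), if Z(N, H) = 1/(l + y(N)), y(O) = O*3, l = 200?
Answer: 16227029473/18432230280 ≈ 0.88036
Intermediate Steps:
x = -680 (x = -5*136 = -680)
U(Y) = -680
y(O) = 3*O
Z(N, H) = 1/(200 + 3*N)
Z(161, -157)/U(-128) - 34939/(-39687) = 1/((200 + 3*161)*(-680)) - 34939/(-39687) = -1/680/(200 + 483) - 34939*(-1/39687) = -1/680/683 + 34939/39687 = (1/683)*(-1/680) + 34939/39687 = -1/464440 + 34939/39687 = 16227029473/18432230280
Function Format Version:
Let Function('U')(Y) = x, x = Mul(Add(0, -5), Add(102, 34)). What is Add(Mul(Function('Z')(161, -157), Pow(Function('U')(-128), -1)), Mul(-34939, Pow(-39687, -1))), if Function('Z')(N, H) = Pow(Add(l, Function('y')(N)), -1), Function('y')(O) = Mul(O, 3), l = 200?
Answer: Rational(16227029473, 18432230280) ≈ 0.88036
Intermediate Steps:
x = -680 (x = Mul(-5, 136) = -680)
Function('U')(Y) = -680
Function('y')(O) = Mul(3, O)
Function('Z')(N, H) = Pow(Add(200, Mul(3, N)), -1)
Add(Mul(Function('Z')(161, -157), Pow(Function('U')(-128), -1)), Mul(-34939, Pow(-39687, -1))) = Add(Mul(Pow(Add(200, Mul(3, 161)), -1), Pow(-680, -1)), Mul(-34939, Pow(-39687, -1))) = Add(Mul(Pow(Add(200, 483), -1), Rational(-1, 680)), Mul(-34939, Rational(-1, 39687))) = Add(Mul(Pow(683, -1), Rational(-1, 680)), Rational(34939, 39687)) = Add(Mul(Rational(1, 683), Rational(-1, 680)), Rational(34939, 39687)) = Add(Rational(-1, 464440), Rational(34939, 39687)) = Rational(16227029473, 18432230280)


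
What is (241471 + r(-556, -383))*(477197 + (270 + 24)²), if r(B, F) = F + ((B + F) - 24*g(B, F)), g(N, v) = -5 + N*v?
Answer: -2745164944739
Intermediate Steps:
r(B, F) = 120 + B + 2*F - 24*B*F (r(B, F) = F + ((B + F) - 24*(-5 + B*F)) = F + ((B + F) + (120 - 24*B*F)) = F + (120 + B + F - 24*B*F) = 120 + B + 2*F - 24*B*F)
(241471 + r(-556, -383))*(477197 + (270 + 24)²) = (241471 + (120 - 556 + 2*(-383) - 24*(-556)*(-383)))*(477197 + (270 + 24)²) = (241471 + (120 - 556 - 766 - 5110752))*(477197 + 294²) = (241471 - 5111954)*(477197 + 86436) = -4870483*563633 = -2745164944739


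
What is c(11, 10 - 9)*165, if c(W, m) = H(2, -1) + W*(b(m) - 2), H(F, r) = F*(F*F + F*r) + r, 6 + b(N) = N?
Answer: -12210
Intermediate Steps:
b(N) = -6 + N
H(F, r) = r + F*(F**2 + F*r) (H(F, r) = F*(F**2 + F*r) + r = r + F*(F**2 + F*r))
c(W, m) = 3 + W*(-8 + m) (c(W, m) = (-1 + 2**3 - 1*2**2) + W*((-6 + m) - 2) = (-1 + 8 - 1*4) + W*(-8 + m) = (-1 + 8 - 4) + W*(-8 + m) = 3 + W*(-8 + m))
c(11, 10 - 9)*165 = (3 - 8*11 + 11*(10 - 9))*165 = (3 - 88 + 11*1)*165 = (3 - 88 + 11)*165 = -74*165 = -12210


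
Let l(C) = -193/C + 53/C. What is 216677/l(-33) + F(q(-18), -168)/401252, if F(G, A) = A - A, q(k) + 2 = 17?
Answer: 7150341/140 ≈ 51074.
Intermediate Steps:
q(k) = 15 (q(k) = -2 + 17 = 15)
F(G, A) = 0
l(C) = -140/C
216677/l(-33) + F(q(-18), -168)/401252 = 216677/((-140/(-33))) + 0/401252 = 216677/((-140*(-1/33))) + 0*(1/401252) = 216677/(140/33) + 0 = 216677*(33/140) + 0 = 7150341/140 + 0 = 7150341/140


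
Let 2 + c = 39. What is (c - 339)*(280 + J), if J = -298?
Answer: 5436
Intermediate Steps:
c = 37 (c = -2 + 39 = 37)
(c - 339)*(280 + J) = (37 - 339)*(280 - 298) = -302*(-18) = 5436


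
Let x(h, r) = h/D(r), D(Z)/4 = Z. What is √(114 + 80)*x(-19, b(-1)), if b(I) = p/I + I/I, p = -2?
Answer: -19*√194/12 ≈ -22.053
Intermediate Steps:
D(Z) = 4*Z
b(I) = 1 - 2/I (b(I) = -2/I + I/I = -2/I + 1 = 1 - 2/I)
x(h, r) = h/(4*r) (x(h, r) = h/((4*r)) = h*(1/(4*r)) = h/(4*r))
√(114 + 80)*x(-19, b(-1)) = √(114 + 80)*((¼)*(-19)/((-2 - 1)/(-1))) = √194*((¼)*(-19)/(-1*(-3))) = √194*((¼)*(-19)/3) = √194*((¼)*(-19)*(⅓)) = √194*(-19/12) = -19*√194/12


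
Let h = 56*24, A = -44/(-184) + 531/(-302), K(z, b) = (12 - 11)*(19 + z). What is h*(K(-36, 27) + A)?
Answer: -86442048/3473 ≈ -24890.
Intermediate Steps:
K(z, b) = 19 + z (K(z, b) = 1*(19 + z) = 19 + z)
A = -5276/3473 (A = -44*(-1/184) + 531*(-1/302) = 11/46 - 531/302 = -5276/3473 ≈ -1.5191)
h = 1344
h*(K(-36, 27) + A) = 1344*((19 - 36) - 5276/3473) = 1344*(-17 - 5276/3473) = 1344*(-64317/3473) = -86442048/3473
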